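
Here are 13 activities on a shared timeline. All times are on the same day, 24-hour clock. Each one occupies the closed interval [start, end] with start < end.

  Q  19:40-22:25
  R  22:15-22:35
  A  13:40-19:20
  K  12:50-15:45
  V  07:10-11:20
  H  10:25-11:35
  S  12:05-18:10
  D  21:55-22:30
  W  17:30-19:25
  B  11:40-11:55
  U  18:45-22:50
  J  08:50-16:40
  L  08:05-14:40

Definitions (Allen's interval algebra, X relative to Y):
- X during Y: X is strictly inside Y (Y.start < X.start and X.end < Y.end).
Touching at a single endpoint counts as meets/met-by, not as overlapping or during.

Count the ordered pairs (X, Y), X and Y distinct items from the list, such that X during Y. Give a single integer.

Checking all 156 ordered pairs for relation 'during'; matching pairs in alphabetical order:
(B, J): B during J ✓
(B, L): B during L ✓
(D, U): D during U ✓
(H, J): H during J ✓
(H, L): H during L ✓
(K, J): K during J ✓
(K, S): K during S ✓
(Q, U): Q during U ✓
(R, U): R during U ✓
Count: 9.

9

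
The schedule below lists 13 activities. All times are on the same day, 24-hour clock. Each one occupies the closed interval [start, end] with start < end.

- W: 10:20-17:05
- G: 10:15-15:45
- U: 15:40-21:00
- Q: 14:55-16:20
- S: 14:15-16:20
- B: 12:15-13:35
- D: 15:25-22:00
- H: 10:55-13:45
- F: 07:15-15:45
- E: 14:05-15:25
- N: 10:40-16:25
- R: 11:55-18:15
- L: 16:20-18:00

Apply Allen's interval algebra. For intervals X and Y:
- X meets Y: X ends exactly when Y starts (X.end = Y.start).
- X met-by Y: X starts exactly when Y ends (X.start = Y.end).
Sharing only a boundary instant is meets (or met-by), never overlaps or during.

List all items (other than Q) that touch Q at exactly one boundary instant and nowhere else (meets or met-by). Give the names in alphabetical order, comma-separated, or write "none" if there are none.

L

Target Q = [14:55, 16:20].
B [12:15, 13:35] → before → no.
D [15:25, 22:00] → overlapped-by → no.
E [14:05, 15:25] → overlaps → no.
F [07:15, 15:45] → overlaps → no.
G [10:15, 15:45] → overlaps → no.
H [10:55, 13:45] → before → no.
L [16:20, 18:00] → met-by → yes.
N [10:40, 16:25] → contains → no.
R [11:55, 18:15] → contains → no.
S [14:15, 16:20] → finished-by → no.
U [15:40, 21:00] → overlapped-by → no.
W [10:20, 17:05] → contains → no.
Result: L.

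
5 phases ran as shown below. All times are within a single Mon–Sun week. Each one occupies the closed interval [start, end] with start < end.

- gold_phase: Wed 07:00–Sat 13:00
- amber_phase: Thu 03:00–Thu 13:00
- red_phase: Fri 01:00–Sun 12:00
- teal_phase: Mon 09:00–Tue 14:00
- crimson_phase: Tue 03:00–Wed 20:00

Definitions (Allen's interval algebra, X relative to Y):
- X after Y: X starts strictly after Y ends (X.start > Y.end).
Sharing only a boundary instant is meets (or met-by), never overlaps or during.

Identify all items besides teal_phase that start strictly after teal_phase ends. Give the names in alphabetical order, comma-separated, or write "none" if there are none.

amber_phase, gold_phase, red_phase

Target teal_phase = [Mon 09:00, Tue 14:00].
amber_phase [Thu 03:00, Thu 13:00] → after → yes.
crimson_phase [Tue 03:00, Wed 20:00] → overlapped-by → no.
gold_phase [Wed 07:00, Sat 13:00] → after → yes.
red_phase [Fri 01:00, Sun 12:00] → after → yes.
Result: amber_phase, gold_phase, red_phase.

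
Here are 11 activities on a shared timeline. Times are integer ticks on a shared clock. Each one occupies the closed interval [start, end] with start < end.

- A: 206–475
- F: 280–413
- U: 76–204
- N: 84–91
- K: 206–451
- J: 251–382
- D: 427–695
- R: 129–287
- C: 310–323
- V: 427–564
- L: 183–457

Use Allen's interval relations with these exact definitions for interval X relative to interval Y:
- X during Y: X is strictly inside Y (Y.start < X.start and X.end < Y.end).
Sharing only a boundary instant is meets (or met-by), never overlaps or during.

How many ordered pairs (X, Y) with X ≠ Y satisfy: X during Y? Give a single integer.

Checking all 110 ordered pairs for relation 'during'; matching pairs in alphabetical order:
(C, A): C during A ✓
(C, F): C during F ✓
(C, J): C during J ✓
(C, K): C during K ✓
(C, L): C during L ✓
(F, A): F during A ✓
(F, K): F during K ✓
(F, L): F during L ✓
(J, A): J during A ✓
(J, K): J during K ✓
(J, L): J during L ✓
(K, L): K during L ✓
(N, U): N during U ✓
Count: 13.

13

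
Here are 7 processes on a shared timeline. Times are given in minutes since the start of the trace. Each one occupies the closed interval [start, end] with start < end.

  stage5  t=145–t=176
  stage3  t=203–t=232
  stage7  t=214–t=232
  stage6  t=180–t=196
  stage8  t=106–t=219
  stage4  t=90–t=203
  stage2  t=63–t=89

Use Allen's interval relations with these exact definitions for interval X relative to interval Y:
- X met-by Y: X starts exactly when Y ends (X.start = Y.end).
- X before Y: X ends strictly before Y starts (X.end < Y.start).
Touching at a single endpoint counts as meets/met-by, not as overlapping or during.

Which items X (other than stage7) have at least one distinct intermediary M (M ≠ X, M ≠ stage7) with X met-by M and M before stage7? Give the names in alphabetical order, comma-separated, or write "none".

Target stage7 = [t=214, t=232].
Intermediaries M with M before stage7: stage2, stage4, stage5, stage6.
Via stage2 — items with X met-by stage2: none.
Via stage4 — items with X met-by stage4: stage3.
Via stage5 — items with X met-by stage5: none.
Via stage6 — items with X met-by stage6: none.
Union: stage3.

stage3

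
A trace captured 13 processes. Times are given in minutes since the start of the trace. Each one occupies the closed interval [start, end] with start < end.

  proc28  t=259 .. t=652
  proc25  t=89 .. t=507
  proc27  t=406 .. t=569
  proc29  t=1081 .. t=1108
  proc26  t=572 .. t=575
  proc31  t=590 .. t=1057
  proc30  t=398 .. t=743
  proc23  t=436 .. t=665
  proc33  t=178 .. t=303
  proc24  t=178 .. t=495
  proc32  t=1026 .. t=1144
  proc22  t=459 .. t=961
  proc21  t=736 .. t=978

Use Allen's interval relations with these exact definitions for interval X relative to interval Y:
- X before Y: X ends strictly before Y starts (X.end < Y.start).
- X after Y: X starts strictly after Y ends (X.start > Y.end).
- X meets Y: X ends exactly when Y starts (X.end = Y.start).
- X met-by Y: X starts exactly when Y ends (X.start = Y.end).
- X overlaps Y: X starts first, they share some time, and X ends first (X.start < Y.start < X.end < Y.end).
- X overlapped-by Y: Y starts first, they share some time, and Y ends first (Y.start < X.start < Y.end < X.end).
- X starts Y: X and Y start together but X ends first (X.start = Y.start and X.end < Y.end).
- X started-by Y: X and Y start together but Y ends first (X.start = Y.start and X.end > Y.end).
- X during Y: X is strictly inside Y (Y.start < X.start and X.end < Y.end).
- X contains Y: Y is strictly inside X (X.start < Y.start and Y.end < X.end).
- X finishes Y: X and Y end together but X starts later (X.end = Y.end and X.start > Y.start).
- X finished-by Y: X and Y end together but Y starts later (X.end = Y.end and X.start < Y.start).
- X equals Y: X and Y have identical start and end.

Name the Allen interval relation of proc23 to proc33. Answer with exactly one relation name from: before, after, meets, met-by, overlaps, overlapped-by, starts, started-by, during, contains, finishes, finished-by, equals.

proc23 = [t=436, t=665]; proc33 = [t=178, t=303].
Compare endpoints: proc23.start > proc33.start, proc23.start > proc33.end, proc23.end > proc33.start, proc23.end > proc33.end.
That pattern is 'after'.

after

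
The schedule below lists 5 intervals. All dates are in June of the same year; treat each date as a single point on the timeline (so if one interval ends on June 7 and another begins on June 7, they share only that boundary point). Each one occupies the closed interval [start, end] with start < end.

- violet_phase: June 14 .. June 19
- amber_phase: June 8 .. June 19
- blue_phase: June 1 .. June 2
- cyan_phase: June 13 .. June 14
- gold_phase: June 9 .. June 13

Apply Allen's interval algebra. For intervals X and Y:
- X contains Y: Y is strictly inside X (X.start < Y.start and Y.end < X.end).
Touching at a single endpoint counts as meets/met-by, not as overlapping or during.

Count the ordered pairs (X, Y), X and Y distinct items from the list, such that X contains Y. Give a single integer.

Checking all 20 ordered pairs for relation 'contains'; matching pairs in alphabetical order:
(amber_phase, cyan_phase): amber_phase contains cyan_phase ✓
(amber_phase, gold_phase): amber_phase contains gold_phase ✓
Count: 2.

2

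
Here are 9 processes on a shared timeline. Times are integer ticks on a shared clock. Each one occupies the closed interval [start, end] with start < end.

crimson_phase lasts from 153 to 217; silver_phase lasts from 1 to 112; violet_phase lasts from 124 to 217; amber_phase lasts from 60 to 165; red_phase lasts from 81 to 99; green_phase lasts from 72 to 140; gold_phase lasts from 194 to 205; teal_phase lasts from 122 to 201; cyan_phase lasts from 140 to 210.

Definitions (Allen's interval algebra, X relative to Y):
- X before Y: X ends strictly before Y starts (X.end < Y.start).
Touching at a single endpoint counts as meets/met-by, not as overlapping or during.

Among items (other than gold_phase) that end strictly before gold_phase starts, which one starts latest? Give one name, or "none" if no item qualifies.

Target gold_phase = [194, 205].
amber_phase [60, 165] → before → candidate.
crimson_phase [153, 217] → contains → excluded.
cyan_phase [140, 210] → contains → excluded.
green_phase [72, 140] → before → candidate.
red_phase [81, 99] → before → candidate.
silver_phase [1, 112] → before → candidate.
teal_phase [122, 201] → overlaps → excluded.
violet_phase [124, 217] → contains → excluded.
Among candidates, latest start is 81 → red_phase.

red_phase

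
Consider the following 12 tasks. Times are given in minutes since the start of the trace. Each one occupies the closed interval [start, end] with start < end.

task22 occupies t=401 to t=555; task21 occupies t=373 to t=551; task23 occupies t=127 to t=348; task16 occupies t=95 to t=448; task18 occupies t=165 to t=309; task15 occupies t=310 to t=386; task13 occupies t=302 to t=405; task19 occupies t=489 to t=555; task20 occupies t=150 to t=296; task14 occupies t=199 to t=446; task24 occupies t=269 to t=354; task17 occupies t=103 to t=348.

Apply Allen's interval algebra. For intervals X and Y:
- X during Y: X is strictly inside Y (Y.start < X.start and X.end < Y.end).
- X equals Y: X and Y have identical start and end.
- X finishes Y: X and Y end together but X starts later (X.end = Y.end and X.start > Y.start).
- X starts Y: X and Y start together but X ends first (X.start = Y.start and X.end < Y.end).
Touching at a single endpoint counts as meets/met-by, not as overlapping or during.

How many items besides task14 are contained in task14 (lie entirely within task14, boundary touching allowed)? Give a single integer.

Target task14 = [t=199, t=446].
task13 [t=302, t=405] → during → counts.
task15 [t=310, t=386] → during → counts.
task16 [t=95, t=448] → contains → no.
task17 [t=103, t=348] → overlaps → no.
task18 [t=165, t=309] → overlaps → no.
task19 [t=489, t=555] → after → no.
task20 [t=150, t=296] → overlaps → no.
task21 [t=373, t=551] → overlapped-by → no.
task22 [t=401, t=555] → overlapped-by → no.
task23 [t=127, t=348] → overlaps → no.
task24 [t=269, t=354] → during → counts.
Total: 3.

3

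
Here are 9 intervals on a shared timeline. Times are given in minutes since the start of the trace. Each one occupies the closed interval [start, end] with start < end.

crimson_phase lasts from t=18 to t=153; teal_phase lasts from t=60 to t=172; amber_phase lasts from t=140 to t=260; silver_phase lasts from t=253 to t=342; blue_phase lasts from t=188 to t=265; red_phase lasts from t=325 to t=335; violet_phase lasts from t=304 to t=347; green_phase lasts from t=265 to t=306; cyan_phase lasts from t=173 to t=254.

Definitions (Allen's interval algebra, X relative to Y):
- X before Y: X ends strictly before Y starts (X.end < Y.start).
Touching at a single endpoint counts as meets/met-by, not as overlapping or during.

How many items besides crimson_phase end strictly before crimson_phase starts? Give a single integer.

0

Target crimson_phase = [t=18, t=153].
amber_phase [t=140, t=260] → overlapped-by → no.
blue_phase [t=188, t=265] → after → no.
cyan_phase [t=173, t=254] → after → no.
green_phase [t=265, t=306] → after → no.
red_phase [t=325, t=335] → after → no.
silver_phase [t=253, t=342] → after → no.
teal_phase [t=60, t=172] → overlapped-by → no.
violet_phase [t=304, t=347] → after → no.
Total: 0.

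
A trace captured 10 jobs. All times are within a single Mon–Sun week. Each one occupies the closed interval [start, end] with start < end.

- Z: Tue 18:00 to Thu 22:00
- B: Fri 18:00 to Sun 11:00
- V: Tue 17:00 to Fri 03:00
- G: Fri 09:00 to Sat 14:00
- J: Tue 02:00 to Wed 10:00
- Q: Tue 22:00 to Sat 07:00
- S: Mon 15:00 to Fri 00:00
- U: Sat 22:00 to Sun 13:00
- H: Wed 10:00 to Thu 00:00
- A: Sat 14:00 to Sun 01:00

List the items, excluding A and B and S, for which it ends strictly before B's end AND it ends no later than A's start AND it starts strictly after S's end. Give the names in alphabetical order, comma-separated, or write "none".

G

Conditions: its end is strictly before B's end (X.end < Sun 11:00) AND its end is no later than A's start (X.end <= Sat 14:00) AND its start is strictly after S's end (X.start > Fri 00:00).
G: end Sat 14:00 < Sun 11:00? ✓; end Sat 14:00 <= Sat 14:00? ✓; start Fri 09:00 > Fri 00:00? ✓ → yes.
H: end Thu 00:00 < Sun 11:00? ✓; end Thu 00:00 <= Sat 14:00? ✓; start Wed 10:00 > Fri 00:00? ✗ → no.
J: end Wed 10:00 < Sun 11:00? ✓; end Wed 10:00 <= Sat 14:00? ✓; start Tue 02:00 > Fri 00:00? ✗ → no.
Q: end Sat 07:00 < Sun 11:00? ✓; end Sat 07:00 <= Sat 14:00? ✓; start Tue 22:00 > Fri 00:00? ✗ → no.
U: end Sun 13:00 < Sun 11:00? ✗; end Sun 13:00 <= Sat 14:00? ✗; start Sat 22:00 > Fri 00:00? ✓ → no.
V: end Fri 03:00 < Sun 11:00? ✓; end Fri 03:00 <= Sat 14:00? ✓; start Tue 17:00 > Fri 00:00? ✗ → no.
Z: end Thu 22:00 < Sun 11:00? ✓; end Thu 22:00 <= Sat 14:00? ✓; start Tue 18:00 > Fri 00:00? ✗ → no.
Result: G.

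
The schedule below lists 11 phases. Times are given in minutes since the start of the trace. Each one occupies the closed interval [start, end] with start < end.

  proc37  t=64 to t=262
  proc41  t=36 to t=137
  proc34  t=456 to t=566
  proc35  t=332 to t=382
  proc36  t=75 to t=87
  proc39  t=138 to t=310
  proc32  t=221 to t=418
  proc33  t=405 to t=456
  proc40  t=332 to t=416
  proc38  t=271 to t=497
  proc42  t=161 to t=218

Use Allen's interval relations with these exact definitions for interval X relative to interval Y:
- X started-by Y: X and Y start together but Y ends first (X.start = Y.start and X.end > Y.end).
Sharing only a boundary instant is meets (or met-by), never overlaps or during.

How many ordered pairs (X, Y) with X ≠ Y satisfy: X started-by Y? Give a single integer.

1

Checking all 110 ordered pairs for relation 'started-by'; matching pairs in alphabetical order:
(proc40, proc35): proc40 started-by proc35 ✓
Count: 1.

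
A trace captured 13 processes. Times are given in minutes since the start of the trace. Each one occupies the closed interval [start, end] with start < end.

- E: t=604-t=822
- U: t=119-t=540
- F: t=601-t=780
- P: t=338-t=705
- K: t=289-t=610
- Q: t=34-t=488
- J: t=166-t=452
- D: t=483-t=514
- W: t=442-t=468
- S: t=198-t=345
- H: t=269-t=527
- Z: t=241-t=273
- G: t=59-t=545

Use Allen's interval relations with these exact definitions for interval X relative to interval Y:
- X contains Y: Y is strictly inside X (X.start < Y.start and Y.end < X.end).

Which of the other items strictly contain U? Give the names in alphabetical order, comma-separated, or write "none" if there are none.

G

Target U = [t=119, t=540].
D [t=483, t=514] → during → no.
E [t=604, t=822] → after → no.
F [t=601, t=780] → after → no.
G [t=59, t=545] → contains → yes.
H [t=269, t=527] → during → no.
J [t=166, t=452] → during → no.
K [t=289, t=610] → overlapped-by → no.
P [t=338, t=705] → overlapped-by → no.
Q [t=34, t=488] → overlaps → no.
S [t=198, t=345] → during → no.
W [t=442, t=468] → during → no.
Z [t=241, t=273] → during → no.
Result: G.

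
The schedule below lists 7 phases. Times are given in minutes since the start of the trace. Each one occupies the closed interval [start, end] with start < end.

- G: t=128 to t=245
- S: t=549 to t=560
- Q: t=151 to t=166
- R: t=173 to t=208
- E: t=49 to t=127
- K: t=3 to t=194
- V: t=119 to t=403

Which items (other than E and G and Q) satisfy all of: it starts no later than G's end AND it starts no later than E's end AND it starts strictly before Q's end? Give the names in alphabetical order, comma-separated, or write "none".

Conditions: its start is no later than G's end (X.start <= t=245) AND its start is no later than E's end (X.start <= t=127) AND its start is strictly before Q's end (X.start < t=166).
K: start t=3 <= t=245? ✓; start t=3 <= t=127? ✓; start t=3 < t=166? ✓ → yes.
R: start t=173 <= t=245? ✓; start t=173 <= t=127? ✗; start t=173 < t=166? ✗ → no.
S: start t=549 <= t=245? ✗; start t=549 <= t=127? ✗; start t=549 < t=166? ✗ → no.
V: start t=119 <= t=245? ✓; start t=119 <= t=127? ✓; start t=119 < t=166? ✓ → yes.
Result: K, V.

K, V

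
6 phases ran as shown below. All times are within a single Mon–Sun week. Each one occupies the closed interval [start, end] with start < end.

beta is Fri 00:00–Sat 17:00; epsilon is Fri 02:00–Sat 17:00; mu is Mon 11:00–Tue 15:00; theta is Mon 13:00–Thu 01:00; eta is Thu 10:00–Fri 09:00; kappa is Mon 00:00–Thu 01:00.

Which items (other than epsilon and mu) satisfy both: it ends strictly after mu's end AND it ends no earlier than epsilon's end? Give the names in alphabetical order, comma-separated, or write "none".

beta

Conditions: its end is strictly after mu's end (X.end > Tue 15:00) AND its end is no earlier than epsilon's end (X.end >= Sat 17:00).
beta: end Sat 17:00 > Tue 15:00? ✓; end Sat 17:00 >= Sat 17:00? ✓ → yes.
eta: end Fri 09:00 > Tue 15:00? ✓; end Fri 09:00 >= Sat 17:00? ✗ → no.
kappa: end Thu 01:00 > Tue 15:00? ✓; end Thu 01:00 >= Sat 17:00? ✗ → no.
theta: end Thu 01:00 > Tue 15:00? ✓; end Thu 01:00 >= Sat 17:00? ✗ → no.
Result: beta.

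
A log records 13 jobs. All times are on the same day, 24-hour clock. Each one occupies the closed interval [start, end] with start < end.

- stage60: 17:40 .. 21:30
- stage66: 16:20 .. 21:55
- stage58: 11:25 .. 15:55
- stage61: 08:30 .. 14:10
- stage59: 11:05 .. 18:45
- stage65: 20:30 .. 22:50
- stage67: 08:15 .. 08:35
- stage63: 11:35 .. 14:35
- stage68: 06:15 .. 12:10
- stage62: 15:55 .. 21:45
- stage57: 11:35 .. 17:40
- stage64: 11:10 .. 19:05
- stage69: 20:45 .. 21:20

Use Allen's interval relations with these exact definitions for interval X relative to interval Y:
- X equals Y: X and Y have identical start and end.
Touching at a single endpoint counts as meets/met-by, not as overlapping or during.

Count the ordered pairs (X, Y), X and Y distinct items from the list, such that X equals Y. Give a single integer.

0

Checking all 156 ordered pairs for relation 'equals'; matching pairs in alphabetical order:
No pair satisfies it.
Count: 0.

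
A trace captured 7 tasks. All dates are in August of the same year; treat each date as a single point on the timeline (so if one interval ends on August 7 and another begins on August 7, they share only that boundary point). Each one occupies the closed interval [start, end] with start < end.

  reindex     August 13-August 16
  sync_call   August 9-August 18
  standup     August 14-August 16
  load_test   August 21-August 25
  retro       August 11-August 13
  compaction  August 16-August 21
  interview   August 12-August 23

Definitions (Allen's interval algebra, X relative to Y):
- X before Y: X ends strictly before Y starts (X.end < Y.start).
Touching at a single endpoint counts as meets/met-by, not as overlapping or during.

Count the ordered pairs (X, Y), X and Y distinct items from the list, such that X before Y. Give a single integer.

Checking all 42 ordered pairs for relation 'before'; matching pairs in alphabetical order:
(reindex, load_test): reindex before load_test ✓
(retro, compaction): retro before compaction ✓
(retro, load_test): retro before load_test ✓
(retro, standup): retro before standup ✓
(standup, load_test): standup before load_test ✓
(sync_call, load_test): sync_call before load_test ✓
Count: 6.

6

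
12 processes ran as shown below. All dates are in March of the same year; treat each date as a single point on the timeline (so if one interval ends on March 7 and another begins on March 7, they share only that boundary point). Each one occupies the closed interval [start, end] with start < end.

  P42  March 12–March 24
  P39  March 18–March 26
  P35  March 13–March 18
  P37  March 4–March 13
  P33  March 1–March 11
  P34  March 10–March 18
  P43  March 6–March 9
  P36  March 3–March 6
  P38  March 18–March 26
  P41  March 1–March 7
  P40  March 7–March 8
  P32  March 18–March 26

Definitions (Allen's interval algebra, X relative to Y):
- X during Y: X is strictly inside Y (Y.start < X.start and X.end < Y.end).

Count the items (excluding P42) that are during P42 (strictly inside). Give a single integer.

1

Target P42 = [March 12, March 24].
P32 [March 18, March 26] → overlapped-by → no.
P33 [March 1, March 11] → before → no.
P34 [March 10, March 18] → overlaps → no.
P35 [March 13, March 18] → during → counts.
P36 [March 3, March 6] → before → no.
P37 [March 4, March 13] → overlaps → no.
P38 [March 18, March 26] → overlapped-by → no.
P39 [March 18, March 26] → overlapped-by → no.
P40 [March 7, March 8] → before → no.
P41 [March 1, March 7] → before → no.
P43 [March 6, March 9] → before → no.
Total: 1.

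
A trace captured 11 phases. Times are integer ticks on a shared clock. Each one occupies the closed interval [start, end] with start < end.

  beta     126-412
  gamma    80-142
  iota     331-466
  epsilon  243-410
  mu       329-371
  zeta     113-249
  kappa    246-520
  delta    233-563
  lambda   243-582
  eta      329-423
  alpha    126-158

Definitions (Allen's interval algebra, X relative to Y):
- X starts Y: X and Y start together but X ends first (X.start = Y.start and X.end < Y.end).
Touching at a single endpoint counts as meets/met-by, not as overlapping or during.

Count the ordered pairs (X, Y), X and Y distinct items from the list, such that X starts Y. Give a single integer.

Checking all 110 ordered pairs for relation 'starts'; matching pairs in alphabetical order:
(alpha, beta): alpha starts beta ✓
(epsilon, lambda): epsilon starts lambda ✓
(mu, eta): mu starts eta ✓
Count: 3.

3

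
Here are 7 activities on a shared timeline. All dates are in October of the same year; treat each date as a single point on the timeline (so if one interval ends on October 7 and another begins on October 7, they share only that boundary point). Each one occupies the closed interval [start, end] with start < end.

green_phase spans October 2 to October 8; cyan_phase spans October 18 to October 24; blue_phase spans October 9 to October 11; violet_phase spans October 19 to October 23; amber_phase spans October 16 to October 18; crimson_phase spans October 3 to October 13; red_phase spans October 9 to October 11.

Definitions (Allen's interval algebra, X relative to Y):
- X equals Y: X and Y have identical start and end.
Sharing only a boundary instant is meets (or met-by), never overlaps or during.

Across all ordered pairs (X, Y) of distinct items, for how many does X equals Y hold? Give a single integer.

Checking all 42 ordered pairs for relation 'equals'; matching pairs in alphabetical order:
(blue_phase, red_phase): blue_phase equals red_phase ✓
(red_phase, blue_phase): red_phase equals blue_phase ✓
Count: 2.

2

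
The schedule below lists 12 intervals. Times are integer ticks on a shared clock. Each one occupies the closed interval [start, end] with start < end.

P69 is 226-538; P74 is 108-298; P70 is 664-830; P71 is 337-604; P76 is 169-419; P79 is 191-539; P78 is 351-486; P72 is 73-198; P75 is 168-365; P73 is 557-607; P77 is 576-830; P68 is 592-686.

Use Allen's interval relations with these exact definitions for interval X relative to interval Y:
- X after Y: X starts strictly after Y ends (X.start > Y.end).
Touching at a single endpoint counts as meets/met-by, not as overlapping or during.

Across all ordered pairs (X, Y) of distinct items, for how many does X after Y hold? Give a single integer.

35

Checking all 132 ordered pairs for relation 'after'; matching pairs in alphabetical order:
(P68, P69): P68 after P69 ✓
(P68, P72): P68 after P72 ✓
(P68, P74): P68 after P74 ✓
(P68, P75): P68 after P75 ✓
(P68, P76): P68 after P76 ✓
(P68, P78): P68 after P78 ✓
(P68, P79): P68 after P79 ✓
(P69, P72): P69 after P72 ✓
(P70, P69): P70 after P69 ✓
(P70, P71): P70 after P71 ✓
(P70, P72): P70 after P72 ✓
(P70, P73): P70 after P73 ✓
(P70, P74): P70 after P74 ✓
(P70, P75): P70 after P75 ✓
(P70, P76): P70 after P76 ✓
(P70, P78): P70 after P78 ✓
(P70, P79): P70 after P79 ✓
(P71, P72): P71 after P72 ✓
(P71, P74): P71 after P74 ✓
(P73, P69): P73 after P69 ✓
(P73, P72): P73 after P72 ✓
(P73, P74): P73 after P74 ✓
(P73, P75): P73 after P75 ✓
(P73, P76): P73 after P76 ✓
... plus 11 further pairs not listed.
Count: 35.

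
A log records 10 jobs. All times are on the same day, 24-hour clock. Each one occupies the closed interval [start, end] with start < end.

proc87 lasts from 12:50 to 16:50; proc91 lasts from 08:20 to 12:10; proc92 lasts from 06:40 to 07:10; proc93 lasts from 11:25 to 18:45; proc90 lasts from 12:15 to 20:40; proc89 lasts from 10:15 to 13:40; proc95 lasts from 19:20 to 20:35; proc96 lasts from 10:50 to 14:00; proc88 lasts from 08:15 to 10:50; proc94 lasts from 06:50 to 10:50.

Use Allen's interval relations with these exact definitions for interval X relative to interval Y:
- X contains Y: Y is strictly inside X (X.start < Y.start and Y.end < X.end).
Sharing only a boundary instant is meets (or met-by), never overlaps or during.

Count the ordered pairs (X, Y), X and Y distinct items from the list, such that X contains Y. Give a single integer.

3

Checking all 90 ordered pairs for relation 'contains'; matching pairs in alphabetical order:
(proc90, proc87): proc90 contains proc87 ✓
(proc90, proc95): proc90 contains proc95 ✓
(proc93, proc87): proc93 contains proc87 ✓
Count: 3.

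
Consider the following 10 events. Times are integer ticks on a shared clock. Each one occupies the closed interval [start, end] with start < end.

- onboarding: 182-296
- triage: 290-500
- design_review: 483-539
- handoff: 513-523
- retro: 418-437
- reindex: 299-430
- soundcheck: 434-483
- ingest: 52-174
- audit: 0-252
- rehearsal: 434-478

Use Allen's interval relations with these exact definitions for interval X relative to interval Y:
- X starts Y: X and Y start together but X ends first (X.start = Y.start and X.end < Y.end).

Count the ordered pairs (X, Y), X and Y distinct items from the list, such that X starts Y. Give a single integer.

Checking all 90 ordered pairs for relation 'starts'; matching pairs in alphabetical order:
(rehearsal, soundcheck): rehearsal starts soundcheck ✓
Count: 1.

1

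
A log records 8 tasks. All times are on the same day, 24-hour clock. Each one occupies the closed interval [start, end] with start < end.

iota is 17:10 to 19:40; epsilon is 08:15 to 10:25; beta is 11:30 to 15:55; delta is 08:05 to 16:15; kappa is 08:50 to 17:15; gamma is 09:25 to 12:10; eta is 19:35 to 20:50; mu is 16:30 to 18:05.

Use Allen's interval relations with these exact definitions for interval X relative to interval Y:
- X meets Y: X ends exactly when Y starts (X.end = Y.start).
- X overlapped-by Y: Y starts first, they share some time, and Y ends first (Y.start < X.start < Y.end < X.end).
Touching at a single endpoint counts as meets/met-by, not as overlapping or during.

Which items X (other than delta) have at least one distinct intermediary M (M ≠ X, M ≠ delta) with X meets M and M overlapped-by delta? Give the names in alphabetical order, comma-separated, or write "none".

none

Target delta = [08:05, 16:15].
Intermediaries M with M overlapped-by delta: kappa.
Via kappa — items with X meets kappa: none.
Union: none.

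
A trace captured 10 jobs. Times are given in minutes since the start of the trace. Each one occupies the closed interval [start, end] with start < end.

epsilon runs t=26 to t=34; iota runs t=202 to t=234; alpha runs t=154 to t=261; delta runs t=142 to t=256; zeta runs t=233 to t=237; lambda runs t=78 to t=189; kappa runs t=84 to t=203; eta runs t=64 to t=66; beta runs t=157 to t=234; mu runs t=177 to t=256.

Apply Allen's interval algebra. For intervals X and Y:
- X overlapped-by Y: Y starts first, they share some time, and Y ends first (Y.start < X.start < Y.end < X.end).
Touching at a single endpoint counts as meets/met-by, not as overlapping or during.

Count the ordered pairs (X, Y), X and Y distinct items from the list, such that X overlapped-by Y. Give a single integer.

Checking all 90 ordered pairs for relation 'overlapped-by'; matching pairs in alphabetical order:
(alpha, delta): alpha overlapped-by delta ✓
(alpha, kappa): alpha overlapped-by kappa ✓
(alpha, lambda): alpha overlapped-by lambda ✓
(beta, kappa): beta overlapped-by kappa ✓
(beta, lambda): beta overlapped-by lambda ✓
(delta, kappa): delta overlapped-by kappa ✓
(delta, lambda): delta overlapped-by lambda ✓
(iota, kappa): iota overlapped-by kappa ✓
(kappa, lambda): kappa overlapped-by lambda ✓
(mu, beta): mu overlapped-by beta ✓
(mu, kappa): mu overlapped-by kappa ✓
(mu, lambda): mu overlapped-by lambda ✓
(zeta, beta): zeta overlapped-by beta ✓
(zeta, iota): zeta overlapped-by iota ✓
Count: 14.

14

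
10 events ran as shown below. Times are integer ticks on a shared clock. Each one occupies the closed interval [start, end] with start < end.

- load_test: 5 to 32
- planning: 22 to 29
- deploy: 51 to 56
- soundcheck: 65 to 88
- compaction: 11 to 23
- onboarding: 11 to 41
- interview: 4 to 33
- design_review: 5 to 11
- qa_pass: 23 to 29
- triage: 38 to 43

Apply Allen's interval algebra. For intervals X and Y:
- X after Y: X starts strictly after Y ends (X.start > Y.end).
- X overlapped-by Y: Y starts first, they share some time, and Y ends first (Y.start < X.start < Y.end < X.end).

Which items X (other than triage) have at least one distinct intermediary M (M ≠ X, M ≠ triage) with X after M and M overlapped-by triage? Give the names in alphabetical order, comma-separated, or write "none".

Target triage = [38, 43].
Intermediaries M with M overlapped-by triage: none.
Union: none.

none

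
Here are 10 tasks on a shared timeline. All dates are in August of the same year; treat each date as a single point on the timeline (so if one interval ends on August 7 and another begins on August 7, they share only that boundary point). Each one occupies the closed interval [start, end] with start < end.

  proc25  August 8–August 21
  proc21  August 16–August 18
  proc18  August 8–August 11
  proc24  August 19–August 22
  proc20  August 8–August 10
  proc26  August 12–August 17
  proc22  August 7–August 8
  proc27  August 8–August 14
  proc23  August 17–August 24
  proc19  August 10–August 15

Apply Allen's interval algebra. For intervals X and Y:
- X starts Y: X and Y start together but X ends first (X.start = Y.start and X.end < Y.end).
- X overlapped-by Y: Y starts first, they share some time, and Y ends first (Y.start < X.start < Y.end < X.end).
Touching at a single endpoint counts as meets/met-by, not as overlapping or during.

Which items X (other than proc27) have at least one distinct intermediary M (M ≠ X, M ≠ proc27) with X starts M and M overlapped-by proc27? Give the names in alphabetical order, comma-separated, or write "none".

none

Target proc27 = [August 8, August 14].
Intermediaries M with M overlapped-by proc27: proc19, proc26.
Via proc19 — items with X starts proc19: none.
Via proc26 — items with X starts proc26: none.
Union: none.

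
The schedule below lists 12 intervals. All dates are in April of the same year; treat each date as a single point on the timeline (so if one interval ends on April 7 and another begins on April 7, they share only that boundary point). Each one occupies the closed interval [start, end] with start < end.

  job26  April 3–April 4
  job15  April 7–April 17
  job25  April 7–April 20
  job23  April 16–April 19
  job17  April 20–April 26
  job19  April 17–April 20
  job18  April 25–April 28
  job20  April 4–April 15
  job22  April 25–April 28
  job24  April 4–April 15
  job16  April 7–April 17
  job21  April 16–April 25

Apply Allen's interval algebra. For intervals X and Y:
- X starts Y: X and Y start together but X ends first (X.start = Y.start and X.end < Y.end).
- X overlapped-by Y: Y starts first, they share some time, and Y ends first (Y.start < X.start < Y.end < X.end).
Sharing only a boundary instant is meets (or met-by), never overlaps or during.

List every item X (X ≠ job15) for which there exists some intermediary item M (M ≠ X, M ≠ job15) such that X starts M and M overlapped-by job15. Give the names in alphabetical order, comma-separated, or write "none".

Target job15 = [April 7, April 17].
Intermediaries M with M overlapped-by job15: job21, job23.
Via job21 — items with X starts job21: job23.
Via job23 — items with X starts job23: none.
Union: job23.

job23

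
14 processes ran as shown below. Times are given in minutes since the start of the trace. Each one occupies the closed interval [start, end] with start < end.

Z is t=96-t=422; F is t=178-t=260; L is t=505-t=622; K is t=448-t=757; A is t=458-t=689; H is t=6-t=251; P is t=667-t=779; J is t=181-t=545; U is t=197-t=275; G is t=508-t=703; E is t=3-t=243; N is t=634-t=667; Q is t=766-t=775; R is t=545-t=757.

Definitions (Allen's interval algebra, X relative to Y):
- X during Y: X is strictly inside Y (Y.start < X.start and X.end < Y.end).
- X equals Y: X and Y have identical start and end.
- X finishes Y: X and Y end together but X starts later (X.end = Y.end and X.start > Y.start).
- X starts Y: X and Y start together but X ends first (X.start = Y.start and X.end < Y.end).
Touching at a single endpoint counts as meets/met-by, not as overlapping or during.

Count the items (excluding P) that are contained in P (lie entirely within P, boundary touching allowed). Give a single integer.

1

Target P = [t=667, t=779].
A [t=458, t=689] → overlaps → no.
E [t=3, t=243] → before → no.
F [t=178, t=260] → before → no.
G [t=508, t=703] → overlaps → no.
H [t=6, t=251] → before → no.
J [t=181, t=545] → before → no.
K [t=448, t=757] → overlaps → no.
L [t=505, t=622] → before → no.
N [t=634, t=667] → meets → no.
Q [t=766, t=775] → during → counts.
R [t=545, t=757] → overlaps → no.
U [t=197, t=275] → before → no.
Z [t=96, t=422] → before → no.
Total: 1.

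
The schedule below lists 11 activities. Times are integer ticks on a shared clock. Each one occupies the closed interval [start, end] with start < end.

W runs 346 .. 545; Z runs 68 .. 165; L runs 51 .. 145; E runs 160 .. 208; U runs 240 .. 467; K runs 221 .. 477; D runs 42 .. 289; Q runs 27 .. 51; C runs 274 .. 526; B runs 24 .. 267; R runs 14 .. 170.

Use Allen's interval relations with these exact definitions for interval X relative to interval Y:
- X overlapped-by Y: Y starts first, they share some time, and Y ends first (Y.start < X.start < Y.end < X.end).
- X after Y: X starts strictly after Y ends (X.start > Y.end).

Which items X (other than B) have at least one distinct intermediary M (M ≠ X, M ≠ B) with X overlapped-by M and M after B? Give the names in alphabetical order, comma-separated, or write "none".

W

Target B = [24, 267].
Intermediaries M with M after B: C, W.
Via C — items with X overlapped-by C: W.
Via W — items with X overlapped-by W: none.
Union: W.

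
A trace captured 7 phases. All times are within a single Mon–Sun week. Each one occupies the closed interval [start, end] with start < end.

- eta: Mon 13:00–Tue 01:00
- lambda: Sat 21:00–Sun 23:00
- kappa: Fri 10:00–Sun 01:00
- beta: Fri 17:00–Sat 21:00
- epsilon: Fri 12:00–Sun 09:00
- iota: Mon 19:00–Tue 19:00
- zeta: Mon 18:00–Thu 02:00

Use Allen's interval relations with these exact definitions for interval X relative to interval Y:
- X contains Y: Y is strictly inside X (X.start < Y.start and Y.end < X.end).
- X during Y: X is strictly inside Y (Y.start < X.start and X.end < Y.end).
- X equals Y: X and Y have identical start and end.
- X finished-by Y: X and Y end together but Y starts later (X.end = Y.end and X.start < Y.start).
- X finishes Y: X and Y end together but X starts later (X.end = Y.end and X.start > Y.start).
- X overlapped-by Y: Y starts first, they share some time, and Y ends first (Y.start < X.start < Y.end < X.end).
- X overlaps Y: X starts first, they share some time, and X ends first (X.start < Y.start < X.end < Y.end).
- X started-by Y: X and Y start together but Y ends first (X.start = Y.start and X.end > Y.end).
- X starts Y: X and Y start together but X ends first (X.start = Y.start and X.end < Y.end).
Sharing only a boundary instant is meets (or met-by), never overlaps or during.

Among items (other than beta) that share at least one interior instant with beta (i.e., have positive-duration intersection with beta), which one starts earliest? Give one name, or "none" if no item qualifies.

kappa

Target beta = [Fri 17:00, Sat 21:00].
epsilon [Fri 12:00, Sun 09:00] → contains → candidate.
eta [Mon 13:00, Tue 01:00] → before → excluded.
iota [Mon 19:00, Tue 19:00] → before → excluded.
kappa [Fri 10:00, Sun 01:00] → contains → candidate.
lambda [Sat 21:00, Sun 23:00] → met-by → excluded.
zeta [Mon 18:00, Thu 02:00] → before → excluded.
Among candidates, earliest start is Fri 10:00 → kappa.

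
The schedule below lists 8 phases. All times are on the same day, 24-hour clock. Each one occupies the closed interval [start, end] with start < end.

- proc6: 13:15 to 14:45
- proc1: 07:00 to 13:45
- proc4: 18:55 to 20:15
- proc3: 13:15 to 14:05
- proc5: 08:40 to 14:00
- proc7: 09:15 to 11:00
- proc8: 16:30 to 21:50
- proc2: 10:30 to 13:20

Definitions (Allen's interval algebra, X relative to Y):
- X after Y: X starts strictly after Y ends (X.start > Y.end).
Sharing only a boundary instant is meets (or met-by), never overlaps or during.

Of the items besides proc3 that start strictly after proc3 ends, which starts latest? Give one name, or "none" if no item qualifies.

Target proc3 = [13:15, 14:05].
proc1 [07:00, 13:45] → overlaps → excluded.
proc2 [10:30, 13:20] → overlaps → excluded.
proc4 [18:55, 20:15] → after → candidate.
proc5 [08:40, 14:00] → overlaps → excluded.
proc6 [13:15, 14:45] → started-by → excluded.
proc7 [09:15, 11:00] → before → excluded.
proc8 [16:30, 21:50] → after → candidate.
Among candidates, latest start is 18:55 → proc4.

proc4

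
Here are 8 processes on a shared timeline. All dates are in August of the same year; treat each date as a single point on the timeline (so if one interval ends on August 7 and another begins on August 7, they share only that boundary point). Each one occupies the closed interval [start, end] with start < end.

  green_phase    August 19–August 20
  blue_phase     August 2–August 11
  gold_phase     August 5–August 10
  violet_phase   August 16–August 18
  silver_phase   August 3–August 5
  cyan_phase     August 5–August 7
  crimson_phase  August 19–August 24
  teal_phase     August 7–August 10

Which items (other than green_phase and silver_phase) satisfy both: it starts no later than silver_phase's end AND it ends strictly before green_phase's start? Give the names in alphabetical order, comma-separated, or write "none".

Conditions: its start is no later than silver_phase's end (X.start <= August 5) AND its end is strictly before green_phase's start (X.end < August 19).
blue_phase: start August 2 <= August 5? ✓; end August 11 < August 19? ✓ → yes.
crimson_phase: start August 19 <= August 5? ✗; end August 24 < August 19? ✗ → no.
cyan_phase: start August 5 <= August 5? ✓; end August 7 < August 19? ✓ → yes.
gold_phase: start August 5 <= August 5? ✓; end August 10 < August 19? ✓ → yes.
teal_phase: start August 7 <= August 5? ✗; end August 10 < August 19? ✓ → no.
violet_phase: start August 16 <= August 5? ✗; end August 18 < August 19? ✓ → no.
Result: blue_phase, cyan_phase, gold_phase.

blue_phase, cyan_phase, gold_phase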